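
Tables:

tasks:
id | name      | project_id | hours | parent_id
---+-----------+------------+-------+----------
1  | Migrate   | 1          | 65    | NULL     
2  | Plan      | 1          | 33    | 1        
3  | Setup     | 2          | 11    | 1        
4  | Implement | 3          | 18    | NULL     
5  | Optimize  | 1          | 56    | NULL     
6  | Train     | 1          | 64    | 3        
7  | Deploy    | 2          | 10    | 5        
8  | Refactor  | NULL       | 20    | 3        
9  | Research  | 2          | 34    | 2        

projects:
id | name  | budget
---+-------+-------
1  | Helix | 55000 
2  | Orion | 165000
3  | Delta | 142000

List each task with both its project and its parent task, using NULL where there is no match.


Two LEFT JOINs from the same base table tasks: one to projects via project_id, one to tasks itself via parent_id. Both are LEFT so every task is preserved.
Match against projects:
  - task 1 (Migrate): project_id=1 -> matches Helix
  - task 2 (Plan): project_id=1 -> matches Helix
  - task 3 (Setup): project_id=2 -> matches Orion
  - task 4 (Implement): project_id=3 -> matches Delta
  - task 5 (Optimize): project_id=1 -> matches Helix
  - task 6 (Train): project_id=1 -> matches Helix
  - task 7 (Deploy): project_id=2 -> matches Orion
  - task 8 (Refactor): project_id=NULL, no match -> kept with NULL
  - task 9 (Research): project_id=2 -> matches Orion
Match against tasks (self):
  - task 1 (Migrate): parent_id=NULL -> NULL
  - task 2 (Plan): parent_id=1 -> Migrate
  - task 3 (Setup): parent_id=1 -> Migrate
  - task 4 (Implement): parent_id=NULL -> NULL
  - task 5 (Optimize): parent_id=NULL -> NULL
  - task 6 (Train): parent_id=3 -> Setup
  - task 7 (Deploy): parent_id=5 -> Optimize
  - task 8 (Refactor): parent_id=3 -> Setup
  - task 9 (Research): parent_id=2 -> Plan

SQL:
SELECT a.name, b.name AS project, c.name AS parent
FROM tasks a
LEFT JOIN projects b ON a.project_id = b.id
LEFT JOIN tasks c ON a.parent_id = c.id

Result:
name      | project | parent  
----------+---------+---------
Migrate   | Helix   | NULL    
Plan      | Helix   | Migrate 
Setup     | Orion   | Migrate 
Implement | Delta   | NULL    
Optimize  | Helix   | NULL    
Train     | Helix   | Setup   
Deploy    | Orion   | Optimize
Refactor  | NULL    | Setup   
Research  | Orion   | Plan    


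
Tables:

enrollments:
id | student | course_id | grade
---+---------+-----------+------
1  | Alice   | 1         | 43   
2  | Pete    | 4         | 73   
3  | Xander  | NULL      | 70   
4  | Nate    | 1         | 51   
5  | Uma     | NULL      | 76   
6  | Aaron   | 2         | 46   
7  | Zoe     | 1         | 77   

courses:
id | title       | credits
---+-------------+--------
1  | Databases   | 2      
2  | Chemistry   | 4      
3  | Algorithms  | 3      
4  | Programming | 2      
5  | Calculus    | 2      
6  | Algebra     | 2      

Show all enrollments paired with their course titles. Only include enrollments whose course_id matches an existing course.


INNER JOIN keeps only enrollments rows whose course_id matches an id in courses. Walk through each enrollment:
  - enrollment 1 (Alice): course_id=1 -> matches Databases
  - enrollment 2 (Pete): course_id=4 -> matches Programming
  - enrollment 3 (Xander): course_id=NULL, no match -> dropped
  - enrollment 4 (Nate): course_id=1 -> matches Databases
  - enrollment 5 (Uma): course_id=NULL, no match -> dropped
  - enrollment 6 (Aaron): course_id=2 -> matches Chemistry
  - enrollment 7 (Zoe): course_id=1 -> matches Databases
So 2 of 7 rows are dropped.

SQL:
SELECT a.student, b.title AS course
FROM enrollments a
INNER JOIN courses b ON a.course_id = b.id

Result:
student | course     
--------+------------
Alice   | Databases  
Pete    | Programming
Nate    | Databases  
Aaron   | Chemistry  
Zoe     | Databases  


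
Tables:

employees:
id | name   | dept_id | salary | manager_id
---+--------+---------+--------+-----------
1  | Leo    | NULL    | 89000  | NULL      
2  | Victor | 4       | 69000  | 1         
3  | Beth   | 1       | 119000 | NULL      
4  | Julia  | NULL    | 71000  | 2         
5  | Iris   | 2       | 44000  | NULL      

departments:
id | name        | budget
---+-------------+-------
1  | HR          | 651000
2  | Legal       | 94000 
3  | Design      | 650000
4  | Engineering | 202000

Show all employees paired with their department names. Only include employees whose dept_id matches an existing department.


INNER JOIN keeps only employees rows whose dept_id matches an id in departments. Walk through each employee:
  - employee 1 (Leo): dept_id=NULL, no match -> dropped
  - employee 2 (Victor): dept_id=4 -> matches Engineering
  - employee 3 (Beth): dept_id=1 -> matches HR
  - employee 4 (Julia): dept_id=NULL, no match -> dropped
  - employee 5 (Iris): dept_id=2 -> matches Legal
So 2 of 5 rows are dropped.

SQL:
SELECT a.name, b.name AS department
FROM employees a
INNER JOIN departments b ON a.dept_id = b.id

Result:
name   | department 
-------+------------
Victor | Engineering
Beth   | HR         
Iris   | Legal      


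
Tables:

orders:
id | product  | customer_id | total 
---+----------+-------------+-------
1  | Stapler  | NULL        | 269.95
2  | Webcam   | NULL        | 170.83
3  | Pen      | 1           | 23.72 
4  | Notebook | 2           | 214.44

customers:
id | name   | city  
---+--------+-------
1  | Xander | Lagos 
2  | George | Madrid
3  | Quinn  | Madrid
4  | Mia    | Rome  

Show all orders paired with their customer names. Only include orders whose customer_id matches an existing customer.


INNER JOIN keeps only orders rows whose customer_id matches an id in customers. Walk through each order:
  - order 1 (Stapler): customer_id=NULL, no match -> dropped
  - order 2 (Webcam): customer_id=NULL, no match -> dropped
  - order 3 (Pen): customer_id=1 -> matches Xander
  - order 4 (Notebook): customer_id=2 -> matches George
So 2 of 4 rows are dropped.

SQL:
SELECT a.product, b.name AS customer
FROM orders a
INNER JOIN customers b ON a.customer_id = b.id

Result:
product  | customer
---------+---------
Pen      | Xander  
Notebook | George  


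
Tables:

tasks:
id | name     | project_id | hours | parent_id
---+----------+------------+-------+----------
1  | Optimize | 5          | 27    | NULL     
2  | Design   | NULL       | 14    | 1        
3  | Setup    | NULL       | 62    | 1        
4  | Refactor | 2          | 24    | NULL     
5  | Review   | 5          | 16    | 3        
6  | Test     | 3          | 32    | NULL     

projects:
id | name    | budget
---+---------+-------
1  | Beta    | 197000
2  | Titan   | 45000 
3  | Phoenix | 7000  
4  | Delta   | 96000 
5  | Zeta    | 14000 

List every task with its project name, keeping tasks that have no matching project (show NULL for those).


LEFT JOIN keeps every row from tasks (the left table); where project_id has no match in projects, the project columns become NULL. Walk through each task:
  - task 1 (Optimize): project_id=5 -> matches Zeta
  - task 2 (Design): project_id=NULL, no match -> kept with NULL
  - task 3 (Setup): project_id=NULL, no match -> kept with NULL
  - task 4 (Refactor): project_id=2 -> matches Titan
  - task 5 (Review): project_id=5 -> matches Zeta
  - task 6 (Test): project_id=3 -> matches Phoenix
All 6 rows appear; 2 have NULL project.

SQL:
SELECT a.name, b.name AS project
FROM tasks a
LEFT JOIN projects b ON a.project_id = b.id

Result:
name     | project
---------+--------
Optimize | Zeta   
Design   | NULL   
Setup    | NULL   
Refactor | Titan  
Review   | Zeta   
Test     | Phoenix


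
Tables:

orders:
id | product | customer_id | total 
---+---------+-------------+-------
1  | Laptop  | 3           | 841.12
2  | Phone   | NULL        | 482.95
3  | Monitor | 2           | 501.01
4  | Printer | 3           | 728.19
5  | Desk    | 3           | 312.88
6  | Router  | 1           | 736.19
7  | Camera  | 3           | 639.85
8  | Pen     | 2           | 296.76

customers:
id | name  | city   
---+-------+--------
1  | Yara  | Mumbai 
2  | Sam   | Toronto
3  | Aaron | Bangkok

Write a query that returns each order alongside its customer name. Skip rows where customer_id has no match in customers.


INNER JOIN keeps only orders rows whose customer_id matches an id in customers. Walk through each order:
  - order 1 (Laptop): customer_id=3 -> matches Aaron
  - order 2 (Phone): customer_id=NULL, no match -> dropped
  - order 3 (Monitor): customer_id=2 -> matches Sam
  - order 4 (Printer): customer_id=3 -> matches Aaron
  - order 5 (Desk): customer_id=3 -> matches Aaron
  - order 6 (Router): customer_id=1 -> matches Yara
  - order 7 (Camera): customer_id=3 -> matches Aaron
  - order 8 (Pen): customer_id=2 -> matches Sam
So 1 of 8 rows is dropped.

SQL:
SELECT a.product, b.name AS customer
FROM orders a
INNER JOIN customers b ON a.customer_id = b.id

Result:
product | customer
--------+---------
Laptop  | Aaron   
Monitor | Sam     
Printer | Aaron   
Desk    | Aaron   
Router  | Yara    
Camera  | Aaron   
Pen     | Sam     


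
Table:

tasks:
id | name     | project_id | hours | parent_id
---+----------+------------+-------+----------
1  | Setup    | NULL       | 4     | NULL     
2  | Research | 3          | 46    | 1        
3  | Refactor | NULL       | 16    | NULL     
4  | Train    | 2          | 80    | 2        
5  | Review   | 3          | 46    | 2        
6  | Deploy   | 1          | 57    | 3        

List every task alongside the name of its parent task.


This is a self-join: tasks is joined to a second copy of itself, matching each row's parent_id to another row's id. Use LEFT JOIN so rows with parent_id=NULL are kept.
  - task 1 (Setup): parent_id=NULL -> NULL
  - task 2 (Research): parent_id=1 -> Setup
  - task 3 (Refactor): parent_id=NULL -> NULL
  - task 4 (Train): parent_id=2 -> Research
  - task 5 (Review): parent_id=2 -> Research
  - task 6 (Deploy): parent_id=3 -> Refactor

SQL:
SELECT a.name AS item, b.name AS parent
FROM tasks a
LEFT JOIN tasks b ON a.parent_id = b.id

Result:
item     | parent  
---------+---------
Setup    | NULL    
Research | Setup   
Refactor | NULL    
Train    | Research
Review   | Research
Deploy   | Refactor


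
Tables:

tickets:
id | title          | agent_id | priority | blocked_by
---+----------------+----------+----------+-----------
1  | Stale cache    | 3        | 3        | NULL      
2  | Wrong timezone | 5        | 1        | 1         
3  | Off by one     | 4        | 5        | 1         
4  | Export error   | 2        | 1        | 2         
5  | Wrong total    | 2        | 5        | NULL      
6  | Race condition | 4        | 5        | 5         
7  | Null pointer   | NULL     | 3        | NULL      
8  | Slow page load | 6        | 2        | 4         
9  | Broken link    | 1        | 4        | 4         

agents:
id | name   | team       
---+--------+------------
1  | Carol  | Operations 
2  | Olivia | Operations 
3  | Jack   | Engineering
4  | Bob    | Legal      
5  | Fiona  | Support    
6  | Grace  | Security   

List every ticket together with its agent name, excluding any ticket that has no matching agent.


INNER JOIN keeps only tickets rows whose agent_id matches an id in agents. Walk through each ticket:
  - ticket 1 (Stale cache): agent_id=3 -> matches Jack
  - ticket 2 (Wrong timezone): agent_id=5 -> matches Fiona
  - ticket 3 (Off by one): agent_id=4 -> matches Bob
  - ticket 4 (Export error): agent_id=2 -> matches Olivia
  - ticket 5 (Wrong total): agent_id=2 -> matches Olivia
  - ticket 6 (Race condition): agent_id=4 -> matches Bob
  - ticket 7 (Null pointer): agent_id=NULL, no match -> dropped
  - ticket 8 (Slow page load): agent_id=6 -> matches Grace
  - ticket 9 (Broken link): agent_id=1 -> matches Carol
So 1 of 9 rows is dropped.

SQL:
SELECT a.title, b.name AS agent
FROM tickets a
INNER JOIN agents b ON a.agent_id = b.id

Result:
title          | agent 
---------------+-------
Stale cache    | Jack  
Wrong timezone | Fiona 
Off by one     | Bob   
Export error   | Olivia
Wrong total    | Olivia
Race condition | Bob   
Slow page load | Grace 
Broken link    | Carol 


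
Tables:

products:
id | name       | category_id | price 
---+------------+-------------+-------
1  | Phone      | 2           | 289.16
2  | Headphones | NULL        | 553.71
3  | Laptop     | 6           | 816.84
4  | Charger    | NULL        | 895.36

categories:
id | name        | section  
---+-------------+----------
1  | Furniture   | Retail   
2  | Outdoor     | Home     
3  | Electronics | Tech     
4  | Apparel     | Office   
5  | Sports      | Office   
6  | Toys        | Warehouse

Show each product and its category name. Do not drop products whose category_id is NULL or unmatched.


LEFT JOIN keeps every row from products (the left table); where category_id has no match in categories, the category columns become NULL. Walk through each product:
  - product 1 (Phone): category_id=2 -> matches Outdoor
  - product 2 (Headphones): category_id=NULL, no match -> kept with NULL
  - product 3 (Laptop): category_id=6 -> matches Toys
  - product 4 (Charger): category_id=NULL, no match -> kept with NULL
All 4 rows appear; 2 have NULL category.

SQL:
SELECT a.name, b.name AS category
FROM products a
LEFT JOIN categories b ON a.category_id = b.id

Result:
name       | category
-----------+---------
Phone      | Outdoor 
Headphones | NULL    
Laptop     | Toys    
Charger    | NULL    


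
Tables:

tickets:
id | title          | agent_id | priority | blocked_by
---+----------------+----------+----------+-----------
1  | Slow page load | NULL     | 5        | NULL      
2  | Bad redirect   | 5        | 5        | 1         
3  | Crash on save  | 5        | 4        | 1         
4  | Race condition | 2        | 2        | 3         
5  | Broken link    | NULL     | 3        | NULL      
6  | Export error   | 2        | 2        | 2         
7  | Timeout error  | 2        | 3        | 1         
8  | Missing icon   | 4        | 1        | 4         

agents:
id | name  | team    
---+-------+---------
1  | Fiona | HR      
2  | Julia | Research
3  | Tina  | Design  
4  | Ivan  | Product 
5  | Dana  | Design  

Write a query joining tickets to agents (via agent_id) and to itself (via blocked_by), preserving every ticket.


Two LEFT JOINs from the same base table tickets: one to agents via agent_id, one to tickets itself via blocked_by. Both are LEFT so every ticket is preserved.
Match against agents:
  - ticket 1 (Slow page load): agent_id=NULL, no match -> kept with NULL
  - ticket 2 (Bad redirect): agent_id=5 -> matches Dana
  - ticket 3 (Crash on save): agent_id=5 -> matches Dana
  - ticket 4 (Race condition): agent_id=2 -> matches Julia
  - ticket 5 (Broken link): agent_id=NULL, no match -> kept with NULL
  - ticket 6 (Export error): agent_id=2 -> matches Julia
  - ticket 7 (Timeout error): agent_id=2 -> matches Julia
  - ticket 8 (Missing icon): agent_id=4 -> matches Ivan
Match against tickets (self):
  - ticket 1 (Slow page load): blocked_by=NULL -> NULL
  - ticket 2 (Bad redirect): blocked_by=1 -> Slow page load
  - ticket 3 (Crash on save): blocked_by=1 -> Slow page load
  - ticket 4 (Race condition): blocked_by=3 -> Crash on save
  - ticket 5 (Broken link): blocked_by=NULL -> NULL
  - ticket 6 (Export error): blocked_by=2 -> Bad redirect
  - ticket 7 (Timeout error): blocked_by=1 -> Slow page load
  - ticket 8 (Missing icon): blocked_by=4 -> Race condition

SQL:
SELECT a.title, b.name AS agent, c.title AS blocked_by
FROM tickets a
LEFT JOIN agents b ON a.agent_id = b.id
LEFT JOIN tickets c ON a.blocked_by = c.id

Result:
title          | agent | blocked_by    
---------------+-------+---------------
Slow page load | NULL  | NULL          
Bad redirect   | Dana  | Slow page load
Crash on save  | Dana  | Slow page load
Race condition | Julia | Crash on save 
Broken link    | NULL  | NULL          
Export error   | Julia | Bad redirect  
Timeout error  | Julia | Slow page load
Missing icon   | Ivan  | Race condition


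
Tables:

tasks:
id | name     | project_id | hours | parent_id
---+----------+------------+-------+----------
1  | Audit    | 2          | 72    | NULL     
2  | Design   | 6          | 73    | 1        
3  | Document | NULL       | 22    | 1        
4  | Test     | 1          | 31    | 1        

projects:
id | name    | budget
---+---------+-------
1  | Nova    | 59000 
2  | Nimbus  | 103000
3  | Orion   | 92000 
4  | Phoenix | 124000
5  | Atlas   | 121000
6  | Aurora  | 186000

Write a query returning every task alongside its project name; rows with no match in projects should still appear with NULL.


LEFT JOIN keeps every row from tasks (the left table); where project_id has no match in projects, the project columns become NULL. Walk through each task:
  - task 1 (Audit): project_id=2 -> matches Nimbus
  - task 2 (Design): project_id=6 -> matches Aurora
  - task 3 (Document): project_id=NULL, no match -> kept with NULL
  - task 4 (Test): project_id=1 -> matches Nova
All 4 rows appear; 1 has NULL project.

SQL:
SELECT a.name, b.name AS project
FROM tasks a
LEFT JOIN projects b ON a.project_id = b.id

Result:
name     | project
---------+--------
Audit    | Nimbus 
Design   | Aurora 
Document | NULL   
Test     | Nova   


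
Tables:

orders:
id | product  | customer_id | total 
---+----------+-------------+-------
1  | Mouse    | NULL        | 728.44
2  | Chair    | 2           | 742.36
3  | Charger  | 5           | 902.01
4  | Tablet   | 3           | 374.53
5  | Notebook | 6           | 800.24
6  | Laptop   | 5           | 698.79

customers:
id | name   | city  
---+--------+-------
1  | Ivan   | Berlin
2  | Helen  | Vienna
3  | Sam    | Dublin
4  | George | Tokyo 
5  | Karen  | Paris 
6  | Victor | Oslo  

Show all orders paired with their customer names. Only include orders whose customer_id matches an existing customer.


INNER JOIN keeps only orders rows whose customer_id matches an id in customers. Walk through each order:
  - order 1 (Mouse): customer_id=NULL, no match -> dropped
  - order 2 (Chair): customer_id=2 -> matches Helen
  - order 3 (Charger): customer_id=5 -> matches Karen
  - order 4 (Tablet): customer_id=3 -> matches Sam
  - order 5 (Notebook): customer_id=6 -> matches Victor
  - order 6 (Laptop): customer_id=5 -> matches Karen
So 1 of 6 rows is dropped.

SQL:
SELECT a.product, b.name AS customer
FROM orders a
INNER JOIN customers b ON a.customer_id = b.id

Result:
product  | customer
---------+---------
Chair    | Helen   
Charger  | Karen   
Tablet   | Sam     
Notebook | Victor  
Laptop   | Karen   


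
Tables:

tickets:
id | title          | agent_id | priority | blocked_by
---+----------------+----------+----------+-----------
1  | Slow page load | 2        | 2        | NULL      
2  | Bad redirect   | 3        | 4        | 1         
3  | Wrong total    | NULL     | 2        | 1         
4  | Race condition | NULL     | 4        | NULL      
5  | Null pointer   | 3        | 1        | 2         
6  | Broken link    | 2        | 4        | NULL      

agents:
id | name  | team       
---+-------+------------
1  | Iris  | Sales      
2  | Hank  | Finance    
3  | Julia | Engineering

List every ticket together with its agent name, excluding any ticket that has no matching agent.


INNER JOIN keeps only tickets rows whose agent_id matches an id in agents. Walk through each ticket:
  - ticket 1 (Slow page load): agent_id=2 -> matches Hank
  - ticket 2 (Bad redirect): agent_id=3 -> matches Julia
  - ticket 3 (Wrong total): agent_id=NULL, no match -> dropped
  - ticket 4 (Race condition): agent_id=NULL, no match -> dropped
  - ticket 5 (Null pointer): agent_id=3 -> matches Julia
  - ticket 6 (Broken link): agent_id=2 -> matches Hank
So 2 of 6 rows are dropped.

SQL:
SELECT a.title, b.name AS agent
FROM tickets a
INNER JOIN agents b ON a.agent_id = b.id

Result:
title          | agent
---------------+------
Slow page load | Hank 
Bad redirect   | Julia
Null pointer   | Julia
Broken link    | Hank 


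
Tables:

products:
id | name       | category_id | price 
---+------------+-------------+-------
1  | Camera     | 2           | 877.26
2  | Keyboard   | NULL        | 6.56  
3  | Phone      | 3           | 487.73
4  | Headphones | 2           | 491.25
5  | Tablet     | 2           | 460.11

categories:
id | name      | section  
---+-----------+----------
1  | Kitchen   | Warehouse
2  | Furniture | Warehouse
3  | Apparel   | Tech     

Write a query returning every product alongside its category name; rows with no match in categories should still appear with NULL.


LEFT JOIN keeps every row from products (the left table); where category_id has no match in categories, the category columns become NULL. Walk through each product:
  - product 1 (Camera): category_id=2 -> matches Furniture
  - product 2 (Keyboard): category_id=NULL, no match -> kept with NULL
  - product 3 (Phone): category_id=3 -> matches Apparel
  - product 4 (Headphones): category_id=2 -> matches Furniture
  - product 5 (Tablet): category_id=2 -> matches Furniture
All 5 rows appear; 1 has NULL category.

SQL:
SELECT a.name, b.name AS category
FROM products a
LEFT JOIN categories b ON a.category_id = b.id

Result:
name       | category 
-----------+----------
Camera     | Furniture
Keyboard   | NULL     
Phone      | Apparel  
Headphones | Furniture
Tablet     | Furniture


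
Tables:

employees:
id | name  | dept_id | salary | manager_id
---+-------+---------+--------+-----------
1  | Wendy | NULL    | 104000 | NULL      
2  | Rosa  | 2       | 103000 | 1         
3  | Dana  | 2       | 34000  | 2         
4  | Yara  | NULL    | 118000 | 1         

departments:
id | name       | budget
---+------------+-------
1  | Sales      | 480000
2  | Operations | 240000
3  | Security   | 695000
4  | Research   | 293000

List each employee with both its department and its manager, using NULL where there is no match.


Two LEFT JOINs from the same base table employees: one to departments via dept_id, one to employees itself via manager_id. Both are LEFT so every employee is preserved.
Match against departments:
  - employee 1 (Wendy): dept_id=NULL, no match -> kept with NULL
  - employee 2 (Rosa): dept_id=2 -> matches Operations
  - employee 3 (Dana): dept_id=2 -> matches Operations
  - employee 4 (Yara): dept_id=NULL, no match -> kept with NULL
Match against employees (self):
  - employee 1 (Wendy): manager_id=NULL -> NULL
  - employee 2 (Rosa): manager_id=1 -> Wendy
  - employee 3 (Dana): manager_id=2 -> Rosa
  - employee 4 (Yara): manager_id=1 -> Wendy

SQL:
SELECT a.name, b.name AS department, c.name AS manager
FROM employees a
LEFT JOIN departments b ON a.dept_id = b.id
LEFT JOIN employees c ON a.manager_id = c.id

Result:
name  | department | manager
------+------------+--------
Wendy | NULL       | NULL   
Rosa  | Operations | Wendy  
Dana  | Operations | Rosa   
Yara  | NULL       | Wendy  


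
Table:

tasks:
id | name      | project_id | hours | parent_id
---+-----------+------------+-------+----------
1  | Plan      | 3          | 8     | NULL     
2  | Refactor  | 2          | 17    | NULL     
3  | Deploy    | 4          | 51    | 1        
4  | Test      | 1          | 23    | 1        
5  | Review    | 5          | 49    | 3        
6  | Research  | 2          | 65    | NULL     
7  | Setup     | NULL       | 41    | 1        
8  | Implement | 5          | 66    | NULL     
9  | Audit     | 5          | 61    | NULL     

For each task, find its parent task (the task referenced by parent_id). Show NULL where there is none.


This is a self-join: tasks is joined to a second copy of itself, matching each row's parent_id to another row's id. Use LEFT JOIN so rows with parent_id=NULL are kept.
  - task 1 (Plan): parent_id=NULL -> NULL
  - task 2 (Refactor): parent_id=NULL -> NULL
  - task 3 (Deploy): parent_id=1 -> Plan
  - task 4 (Test): parent_id=1 -> Plan
  - task 5 (Review): parent_id=3 -> Deploy
  - task 6 (Research): parent_id=NULL -> NULL
  - task 7 (Setup): parent_id=1 -> Plan
  - task 8 (Implement): parent_id=NULL -> NULL
  - task 9 (Audit): parent_id=NULL -> NULL

SQL:
SELECT a.name AS item, b.name AS parent
FROM tasks a
LEFT JOIN tasks b ON a.parent_id = b.id

Result:
item      | parent
----------+-------
Plan      | NULL  
Refactor  | NULL  
Deploy    | Plan  
Test      | Plan  
Review    | Deploy
Research  | NULL  
Setup     | Plan  
Implement | NULL  
Audit     | NULL  


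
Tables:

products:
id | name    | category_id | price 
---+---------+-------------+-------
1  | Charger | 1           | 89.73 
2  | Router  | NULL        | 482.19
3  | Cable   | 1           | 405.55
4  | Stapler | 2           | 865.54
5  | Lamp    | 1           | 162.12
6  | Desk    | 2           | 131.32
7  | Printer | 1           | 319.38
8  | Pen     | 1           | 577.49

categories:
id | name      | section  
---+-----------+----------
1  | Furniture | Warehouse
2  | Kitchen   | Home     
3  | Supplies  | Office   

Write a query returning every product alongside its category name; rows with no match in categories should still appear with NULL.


LEFT JOIN keeps every row from products (the left table); where category_id has no match in categories, the category columns become NULL. Walk through each product:
  - product 1 (Charger): category_id=1 -> matches Furniture
  - product 2 (Router): category_id=NULL, no match -> kept with NULL
  - product 3 (Cable): category_id=1 -> matches Furniture
  - product 4 (Stapler): category_id=2 -> matches Kitchen
  - product 5 (Lamp): category_id=1 -> matches Furniture
  - product 6 (Desk): category_id=2 -> matches Kitchen
  - product 7 (Printer): category_id=1 -> matches Furniture
  - product 8 (Pen): category_id=1 -> matches Furniture
All 8 rows appear; 1 has NULL category.

SQL:
SELECT a.name, b.name AS category
FROM products a
LEFT JOIN categories b ON a.category_id = b.id

Result:
name    | category 
--------+----------
Charger | Furniture
Router  | NULL     
Cable   | Furniture
Stapler | Kitchen  
Lamp    | Furniture
Desk    | Kitchen  
Printer | Furniture
Pen     | Furniture


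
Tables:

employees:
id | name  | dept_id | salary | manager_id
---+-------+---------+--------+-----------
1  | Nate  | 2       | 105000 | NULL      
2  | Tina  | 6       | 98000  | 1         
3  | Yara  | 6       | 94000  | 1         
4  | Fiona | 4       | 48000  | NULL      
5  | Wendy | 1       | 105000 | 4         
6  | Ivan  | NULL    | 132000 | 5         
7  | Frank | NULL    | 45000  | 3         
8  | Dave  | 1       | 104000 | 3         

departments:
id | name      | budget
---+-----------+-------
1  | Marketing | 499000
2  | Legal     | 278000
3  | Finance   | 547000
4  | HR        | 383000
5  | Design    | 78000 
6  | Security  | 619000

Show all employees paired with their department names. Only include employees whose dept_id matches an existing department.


INNER JOIN keeps only employees rows whose dept_id matches an id in departments. Walk through each employee:
  - employee 1 (Nate): dept_id=2 -> matches Legal
  - employee 2 (Tina): dept_id=6 -> matches Security
  - employee 3 (Yara): dept_id=6 -> matches Security
  - employee 4 (Fiona): dept_id=4 -> matches HR
  - employee 5 (Wendy): dept_id=1 -> matches Marketing
  - employee 6 (Ivan): dept_id=NULL, no match -> dropped
  - employee 7 (Frank): dept_id=NULL, no match -> dropped
  - employee 8 (Dave): dept_id=1 -> matches Marketing
So 2 of 8 rows are dropped.

SQL:
SELECT a.name, b.name AS department
FROM employees a
INNER JOIN departments b ON a.dept_id = b.id

Result:
name  | department
------+-----------
Nate  | Legal     
Tina  | Security  
Yara  | Security  
Fiona | HR        
Wendy | Marketing 
Dave  | Marketing 


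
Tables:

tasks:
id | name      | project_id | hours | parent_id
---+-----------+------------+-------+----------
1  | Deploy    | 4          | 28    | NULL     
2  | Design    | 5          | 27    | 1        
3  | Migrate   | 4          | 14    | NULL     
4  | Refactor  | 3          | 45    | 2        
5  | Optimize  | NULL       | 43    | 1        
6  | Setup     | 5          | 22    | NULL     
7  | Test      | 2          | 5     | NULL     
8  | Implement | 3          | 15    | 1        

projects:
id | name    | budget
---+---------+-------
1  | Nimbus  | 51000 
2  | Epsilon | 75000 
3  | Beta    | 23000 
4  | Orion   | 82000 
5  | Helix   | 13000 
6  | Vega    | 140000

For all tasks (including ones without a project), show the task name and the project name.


LEFT JOIN keeps every row from tasks (the left table); where project_id has no match in projects, the project columns become NULL. Walk through each task:
  - task 1 (Deploy): project_id=4 -> matches Orion
  - task 2 (Design): project_id=5 -> matches Helix
  - task 3 (Migrate): project_id=4 -> matches Orion
  - task 4 (Refactor): project_id=3 -> matches Beta
  - task 5 (Optimize): project_id=NULL, no match -> kept with NULL
  - task 6 (Setup): project_id=5 -> matches Helix
  - task 7 (Test): project_id=2 -> matches Epsilon
  - task 8 (Implement): project_id=3 -> matches Beta
All 8 rows appear; 1 has NULL project.

SQL:
SELECT a.name, b.name AS project
FROM tasks a
LEFT JOIN projects b ON a.project_id = b.id

Result:
name      | project
----------+--------
Deploy    | Orion  
Design    | Helix  
Migrate   | Orion  
Refactor  | Beta   
Optimize  | NULL   
Setup     | Helix  
Test      | Epsilon
Implement | Beta   


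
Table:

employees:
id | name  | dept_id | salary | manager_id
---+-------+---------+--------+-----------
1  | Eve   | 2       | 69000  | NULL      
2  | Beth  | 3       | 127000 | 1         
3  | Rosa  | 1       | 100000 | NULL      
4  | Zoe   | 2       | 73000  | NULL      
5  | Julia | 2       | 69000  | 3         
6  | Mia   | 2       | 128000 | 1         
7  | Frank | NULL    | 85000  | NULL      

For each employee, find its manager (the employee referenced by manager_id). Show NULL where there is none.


This is a self-join: employees is joined to a second copy of itself, matching each row's manager_id to another row's id. Use LEFT JOIN so rows with manager_id=NULL are kept.
  - employee 1 (Eve): manager_id=NULL -> NULL
  - employee 2 (Beth): manager_id=1 -> Eve
  - employee 3 (Rosa): manager_id=NULL -> NULL
  - employee 4 (Zoe): manager_id=NULL -> NULL
  - employee 5 (Julia): manager_id=3 -> Rosa
  - employee 6 (Mia): manager_id=1 -> Eve
  - employee 7 (Frank): manager_id=NULL -> NULL

SQL:
SELECT a.name AS item, b.name AS manager
FROM employees a
LEFT JOIN employees b ON a.manager_id = b.id

Result:
item  | manager
------+--------
Eve   | NULL   
Beth  | Eve    
Rosa  | NULL   
Zoe   | NULL   
Julia | Rosa   
Mia   | Eve    
Frank | NULL   


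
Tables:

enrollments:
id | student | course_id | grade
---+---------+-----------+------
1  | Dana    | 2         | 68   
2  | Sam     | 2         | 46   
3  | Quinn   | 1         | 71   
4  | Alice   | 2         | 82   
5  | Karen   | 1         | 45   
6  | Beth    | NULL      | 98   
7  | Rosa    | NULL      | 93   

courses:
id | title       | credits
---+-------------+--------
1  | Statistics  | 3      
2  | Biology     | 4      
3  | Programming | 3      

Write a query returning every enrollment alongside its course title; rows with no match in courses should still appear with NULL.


LEFT JOIN keeps every row from enrollments (the left table); where course_id has no match in courses, the course columns become NULL. Walk through each enrollment:
  - enrollment 1 (Dana): course_id=2 -> matches Biology
  - enrollment 2 (Sam): course_id=2 -> matches Biology
  - enrollment 3 (Quinn): course_id=1 -> matches Statistics
  - enrollment 4 (Alice): course_id=2 -> matches Biology
  - enrollment 5 (Karen): course_id=1 -> matches Statistics
  - enrollment 6 (Beth): course_id=NULL, no match -> kept with NULL
  - enrollment 7 (Rosa): course_id=NULL, no match -> kept with NULL
All 7 rows appear; 2 have NULL course.

SQL:
SELECT a.student, b.title AS course
FROM enrollments a
LEFT JOIN courses b ON a.course_id = b.id

Result:
student | course    
--------+-----------
Dana    | Biology   
Sam     | Biology   
Quinn   | Statistics
Alice   | Biology   
Karen   | Statistics
Beth    | NULL      
Rosa    | NULL      


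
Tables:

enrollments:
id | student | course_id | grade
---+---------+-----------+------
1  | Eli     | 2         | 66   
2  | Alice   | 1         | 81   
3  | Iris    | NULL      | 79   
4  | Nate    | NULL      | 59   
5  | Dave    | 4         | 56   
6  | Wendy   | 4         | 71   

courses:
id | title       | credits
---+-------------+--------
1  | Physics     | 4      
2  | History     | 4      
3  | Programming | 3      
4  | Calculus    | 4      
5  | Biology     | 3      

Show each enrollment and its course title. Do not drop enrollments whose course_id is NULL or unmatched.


LEFT JOIN keeps every row from enrollments (the left table); where course_id has no match in courses, the course columns become NULL. Walk through each enrollment:
  - enrollment 1 (Eli): course_id=2 -> matches History
  - enrollment 2 (Alice): course_id=1 -> matches Physics
  - enrollment 3 (Iris): course_id=NULL, no match -> kept with NULL
  - enrollment 4 (Nate): course_id=NULL, no match -> kept with NULL
  - enrollment 5 (Dave): course_id=4 -> matches Calculus
  - enrollment 6 (Wendy): course_id=4 -> matches Calculus
All 6 rows appear; 2 have NULL course.

SQL:
SELECT a.student, b.title AS course
FROM enrollments a
LEFT JOIN courses b ON a.course_id = b.id

Result:
student | course  
--------+---------
Eli     | History 
Alice   | Physics 
Iris    | NULL    
Nate    | NULL    
Dave    | Calculus
Wendy   | Calculus


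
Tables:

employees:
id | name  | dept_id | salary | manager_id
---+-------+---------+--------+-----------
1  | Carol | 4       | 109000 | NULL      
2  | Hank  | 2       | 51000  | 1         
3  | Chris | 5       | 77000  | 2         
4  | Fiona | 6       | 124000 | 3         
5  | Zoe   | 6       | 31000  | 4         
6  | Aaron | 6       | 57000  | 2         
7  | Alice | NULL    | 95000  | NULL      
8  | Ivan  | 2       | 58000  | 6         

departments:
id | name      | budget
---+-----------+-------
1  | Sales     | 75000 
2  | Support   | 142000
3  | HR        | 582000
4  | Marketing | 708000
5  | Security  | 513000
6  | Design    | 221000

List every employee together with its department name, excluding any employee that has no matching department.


INNER JOIN keeps only employees rows whose dept_id matches an id in departments. Walk through each employee:
  - employee 1 (Carol): dept_id=4 -> matches Marketing
  - employee 2 (Hank): dept_id=2 -> matches Support
  - employee 3 (Chris): dept_id=5 -> matches Security
  - employee 4 (Fiona): dept_id=6 -> matches Design
  - employee 5 (Zoe): dept_id=6 -> matches Design
  - employee 6 (Aaron): dept_id=6 -> matches Design
  - employee 7 (Alice): dept_id=NULL, no match -> dropped
  - employee 8 (Ivan): dept_id=2 -> matches Support
So 1 of 8 rows is dropped.

SQL:
SELECT a.name, b.name AS department
FROM employees a
INNER JOIN departments b ON a.dept_id = b.id

Result:
name  | department
------+-----------
Carol | Marketing 
Hank  | Support   
Chris | Security  
Fiona | Design    
Zoe   | Design    
Aaron | Design    
Ivan  | Support   


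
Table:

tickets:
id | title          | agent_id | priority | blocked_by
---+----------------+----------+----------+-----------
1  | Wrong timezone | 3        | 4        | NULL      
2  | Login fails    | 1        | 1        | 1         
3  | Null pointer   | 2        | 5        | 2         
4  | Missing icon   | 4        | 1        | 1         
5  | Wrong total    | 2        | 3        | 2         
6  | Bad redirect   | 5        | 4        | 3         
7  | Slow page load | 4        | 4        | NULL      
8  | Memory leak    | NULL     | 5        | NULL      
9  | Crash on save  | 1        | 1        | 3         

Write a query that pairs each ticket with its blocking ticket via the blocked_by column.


This is a self-join: tickets is joined to a second copy of itself, matching each row's blocked_by to another row's id. Use LEFT JOIN so rows with blocked_by=NULL are kept.
  - ticket 1 (Wrong timezone): blocked_by=NULL -> NULL
  - ticket 2 (Login fails): blocked_by=1 -> Wrong timezone
  - ticket 3 (Null pointer): blocked_by=2 -> Login fails
  - ticket 4 (Missing icon): blocked_by=1 -> Wrong timezone
  - ticket 5 (Wrong total): blocked_by=2 -> Login fails
  - ticket 6 (Bad redirect): blocked_by=3 -> Null pointer
  - ticket 7 (Slow page load): blocked_by=NULL -> NULL
  - ticket 8 (Memory leak): blocked_by=NULL -> NULL
  - ticket 9 (Crash on save): blocked_by=3 -> Null pointer

SQL:
SELECT a.title AS item, b.title AS blocked_by
FROM tickets a
LEFT JOIN tickets b ON a.blocked_by = b.id

Result:
item           | blocked_by    
---------------+---------------
Wrong timezone | NULL          
Login fails    | Wrong timezone
Null pointer   | Login fails   
Missing icon   | Wrong timezone
Wrong total    | Login fails   
Bad redirect   | Null pointer  
Slow page load | NULL          
Memory leak    | NULL          
Crash on save  | Null pointer  


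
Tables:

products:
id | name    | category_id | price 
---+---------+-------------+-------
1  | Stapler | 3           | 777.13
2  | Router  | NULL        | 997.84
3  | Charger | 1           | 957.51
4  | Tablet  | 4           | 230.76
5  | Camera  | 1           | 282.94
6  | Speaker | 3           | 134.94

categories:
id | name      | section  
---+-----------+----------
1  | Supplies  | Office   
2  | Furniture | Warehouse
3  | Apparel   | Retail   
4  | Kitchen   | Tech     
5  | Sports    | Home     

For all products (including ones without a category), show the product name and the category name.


LEFT JOIN keeps every row from products (the left table); where category_id has no match in categories, the category columns become NULL. Walk through each product:
  - product 1 (Stapler): category_id=3 -> matches Apparel
  - product 2 (Router): category_id=NULL, no match -> kept with NULL
  - product 3 (Charger): category_id=1 -> matches Supplies
  - product 4 (Tablet): category_id=4 -> matches Kitchen
  - product 5 (Camera): category_id=1 -> matches Supplies
  - product 6 (Speaker): category_id=3 -> matches Apparel
All 6 rows appear; 1 has NULL category.

SQL:
SELECT a.name, b.name AS category
FROM products a
LEFT JOIN categories b ON a.category_id = b.id

Result:
name    | category
--------+---------
Stapler | Apparel 
Router  | NULL    
Charger | Supplies
Tablet  | Kitchen 
Camera  | Supplies
Speaker | Apparel 


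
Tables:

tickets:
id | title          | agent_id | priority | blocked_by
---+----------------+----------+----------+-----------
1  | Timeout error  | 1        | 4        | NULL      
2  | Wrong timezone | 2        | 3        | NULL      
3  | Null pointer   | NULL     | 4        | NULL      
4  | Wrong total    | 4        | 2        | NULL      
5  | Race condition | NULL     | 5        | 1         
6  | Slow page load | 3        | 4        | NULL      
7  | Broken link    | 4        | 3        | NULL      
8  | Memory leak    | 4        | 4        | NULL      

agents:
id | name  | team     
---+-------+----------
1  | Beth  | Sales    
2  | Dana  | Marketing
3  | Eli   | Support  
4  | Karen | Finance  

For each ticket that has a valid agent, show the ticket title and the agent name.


INNER JOIN keeps only tickets rows whose agent_id matches an id in agents. Walk through each ticket:
  - ticket 1 (Timeout error): agent_id=1 -> matches Beth
  - ticket 2 (Wrong timezone): agent_id=2 -> matches Dana
  - ticket 3 (Null pointer): agent_id=NULL, no match -> dropped
  - ticket 4 (Wrong total): agent_id=4 -> matches Karen
  - ticket 5 (Race condition): agent_id=NULL, no match -> dropped
  - ticket 6 (Slow page load): agent_id=3 -> matches Eli
  - ticket 7 (Broken link): agent_id=4 -> matches Karen
  - ticket 8 (Memory leak): agent_id=4 -> matches Karen
So 2 of 8 rows are dropped.

SQL:
SELECT a.title, b.name AS agent
FROM tickets a
INNER JOIN agents b ON a.agent_id = b.id

Result:
title          | agent
---------------+------
Timeout error  | Beth 
Wrong timezone | Dana 
Wrong total    | Karen
Slow page load | Eli  
Broken link    | Karen
Memory leak    | Karen


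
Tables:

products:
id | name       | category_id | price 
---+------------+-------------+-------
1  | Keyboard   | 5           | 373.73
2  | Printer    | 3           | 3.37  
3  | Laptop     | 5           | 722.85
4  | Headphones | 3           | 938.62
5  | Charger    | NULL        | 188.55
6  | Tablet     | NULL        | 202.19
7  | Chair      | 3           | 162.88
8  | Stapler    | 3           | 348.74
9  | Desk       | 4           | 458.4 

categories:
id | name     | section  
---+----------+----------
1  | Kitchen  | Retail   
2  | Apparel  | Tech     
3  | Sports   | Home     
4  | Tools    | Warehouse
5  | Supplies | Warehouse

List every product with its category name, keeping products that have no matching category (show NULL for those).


LEFT JOIN keeps every row from products (the left table); where category_id has no match in categories, the category columns become NULL. Walk through each product:
  - product 1 (Keyboard): category_id=5 -> matches Supplies
  - product 2 (Printer): category_id=3 -> matches Sports
  - product 3 (Laptop): category_id=5 -> matches Supplies
  - product 4 (Headphones): category_id=3 -> matches Sports
  - product 5 (Charger): category_id=NULL, no match -> kept with NULL
  - product 6 (Tablet): category_id=NULL, no match -> kept with NULL
  - product 7 (Chair): category_id=3 -> matches Sports
  - product 8 (Stapler): category_id=3 -> matches Sports
  - product 9 (Desk): category_id=4 -> matches Tools
All 9 rows appear; 2 have NULL category.

SQL:
SELECT a.name, b.name AS category
FROM products a
LEFT JOIN categories b ON a.category_id = b.id

Result:
name       | category
-----------+---------
Keyboard   | Supplies
Printer    | Sports  
Laptop     | Supplies
Headphones | Sports  
Charger    | NULL    
Tablet     | NULL    
Chair      | Sports  
Stapler    | Sports  
Desk       | Tools   
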